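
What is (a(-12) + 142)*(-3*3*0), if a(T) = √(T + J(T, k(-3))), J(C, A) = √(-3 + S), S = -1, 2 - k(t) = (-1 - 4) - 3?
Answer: 0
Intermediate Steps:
k(t) = 10 (k(t) = 2 - ((-1 - 4) - 3) = 2 - (-5 - 3) = 2 - 1*(-8) = 2 + 8 = 10)
J(C, A) = 2*I (J(C, A) = √(-3 - 1) = √(-4) = 2*I)
a(T) = √(T + 2*I)
(a(-12) + 142)*(-3*3*0) = (√(-12 + 2*I) + 142)*(-3*3*0) = (142 + √(-12 + 2*I))*(-9*0) = (142 + √(-12 + 2*I))*0 = 0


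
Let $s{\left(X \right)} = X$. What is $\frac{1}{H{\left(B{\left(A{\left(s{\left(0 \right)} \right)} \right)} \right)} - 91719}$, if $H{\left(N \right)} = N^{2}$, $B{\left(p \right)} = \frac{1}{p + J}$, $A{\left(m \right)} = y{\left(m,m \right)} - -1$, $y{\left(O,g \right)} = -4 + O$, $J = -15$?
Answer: $- \frac{324}{29716955} \approx -1.0903 \cdot 10^{-5}$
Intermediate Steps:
$A{\left(m \right)} = -3 + m$ ($A{\left(m \right)} = \left(-4 + m\right) - -1 = \left(-4 + m\right) + 1 = -3 + m$)
$B{\left(p \right)} = \frac{1}{-15 + p}$ ($B{\left(p \right)} = \frac{1}{p - 15} = \frac{1}{-15 + p}$)
$\frac{1}{H{\left(B{\left(A{\left(s{\left(0 \right)} \right)} \right)} \right)} - 91719} = \frac{1}{\left(\frac{1}{-15 + \left(-3 + 0\right)}\right)^{2} - 91719} = \frac{1}{\left(\frac{1}{-15 - 3}\right)^{2} - 91719} = \frac{1}{\left(\frac{1}{-18}\right)^{2} - 91719} = \frac{1}{\left(- \frac{1}{18}\right)^{2} - 91719} = \frac{1}{\frac{1}{324} - 91719} = \frac{1}{- \frac{29716955}{324}} = - \frac{324}{29716955}$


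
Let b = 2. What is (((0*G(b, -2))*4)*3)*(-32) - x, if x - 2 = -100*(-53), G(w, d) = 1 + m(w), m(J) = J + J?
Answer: -5302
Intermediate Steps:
m(J) = 2*J
G(w, d) = 1 + 2*w
x = 5302 (x = 2 - 100*(-53) = 2 + 5300 = 5302)
(((0*G(b, -2))*4)*3)*(-32) - x = (((0*(1 + 2*2))*4)*3)*(-32) - 1*5302 = (((0*(1 + 4))*4)*3)*(-32) - 5302 = (((0*5)*4)*3)*(-32) - 5302 = ((0*4)*3)*(-32) - 5302 = (0*3)*(-32) - 5302 = 0*(-32) - 5302 = 0 - 5302 = -5302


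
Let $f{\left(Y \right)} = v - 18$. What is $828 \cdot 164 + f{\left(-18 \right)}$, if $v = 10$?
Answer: $135784$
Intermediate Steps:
$f{\left(Y \right)} = -8$ ($f{\left(Y \right)} = 10 - 18 = -8$)
$828 \cdot 164 + f{\left(-18 \right)} = 828 \cdot 164 - 8 = 135792 - 8 = 135784$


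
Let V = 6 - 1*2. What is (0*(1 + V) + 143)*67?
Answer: 9581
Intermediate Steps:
V = 4 (V = 6 - 2 = 4)
(0*(1 + V) + 143)*67 = (0*(1 + 4) + 143)*67 = (0*5 + 143)*67 = (0 + 143)*67 = 143*67 = 9581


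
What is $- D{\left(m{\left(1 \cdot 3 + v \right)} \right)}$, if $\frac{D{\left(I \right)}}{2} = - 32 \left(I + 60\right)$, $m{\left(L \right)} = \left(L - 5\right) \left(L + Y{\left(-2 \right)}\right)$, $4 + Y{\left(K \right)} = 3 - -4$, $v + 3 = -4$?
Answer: $4416$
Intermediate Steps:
$v = -7$ ($v = -3 - 4 = -7$)
$Y{\left(K \right)} = 3$ ($Y{\left(K \right)} = -4 + \left(3 - -4\right) = -4 + \left(3 + 4\right) = -4 + 7 = 3$)
$m{\left(L \right)} = \left(-5 + L\right) \left(3 + L\right)$ ($m{\left(L \right)} = \left(L - 5\right) \left(L + 3\right) = \left(-5 + L\right) \left(3 + L\right)$)
$D{\left(I \right)} = -3840 - 64 I$ ($D{\left(I \right)} = 2 \left(- 32 \left(I + 60\right)\right) = 2 \left(- 32 \left(60 + I\right)\right) = 2 \left(-1920 - 32 I\right) = -3840 - 64 I$)
$- D{\left(m{\left(1 \cdot 3 + v \right)} \right)} = - (-3840 - 64 \left(-15 + \left(1 \cdot 3 - 7\right)^{2} - 2 \left(1 \cdot 3 - 7\right)\right)) = - (-3840 - 64 \left(-15 + \left(3 - 7\right)^{2} - 2 \left(3 - 7\right)\right)) = - (-3840 - 64 \left(-15 + \left(-4\right)^{2} - -8\right)) = - (-3840 - 64 \left(-15 + 16 + 8\right)) = - (-3840 - 576) = \left(-1\right) \left(-4416\right) = 4416$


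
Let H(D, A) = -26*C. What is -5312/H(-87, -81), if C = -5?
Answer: -2656/65 ≈ -40.862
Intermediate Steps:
H(D, A) = 130 (H(D, A) = -26*(-5) = 130)
-5312/H(-87, -81) = -5312/130 = -5312*1/130 = -2656/65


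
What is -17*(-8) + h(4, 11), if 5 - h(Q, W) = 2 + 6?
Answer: 133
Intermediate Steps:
h(Q, W) = -3 (h(Q, W) = 5 - (2 + 6) = 5 - 1*8 = 5 - 8 = -3)
-17*(-8) + h(4, 11) = -17*(-8) - 3 = 136 - 3 = 133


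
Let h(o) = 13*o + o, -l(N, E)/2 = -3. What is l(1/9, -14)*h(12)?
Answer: 1008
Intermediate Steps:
l(N, E) = 6 (l(N, E) = -2*(-3) = 6)
h(o) = 14*o
l(1/9, -14)*h(12) = 6*(14*12) = 6*168 = 1008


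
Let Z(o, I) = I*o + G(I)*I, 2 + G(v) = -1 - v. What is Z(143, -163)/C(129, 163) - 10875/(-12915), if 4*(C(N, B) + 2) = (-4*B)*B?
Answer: 20595968/7625877 ≈ 2.7008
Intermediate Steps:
G(v) = -3 - v (G(v) = -2 + (-1 - v) = -3 - v)
C(N, B) = -2 - B² (C(N, B) = -2 + ((-4*B)*B)/4 = -2 + (-4*B²)/4 = -2 - B²)
Z(o, I) = I*o + I*(-3 - I) (Z(o, I) = I*o + (-3 - I)*I = I*o + I*(-3 - I))
Z(143, -163)/C(129, 163) - 10875/(-12915) = (-163*(-3 + 143 - 1*(-163)))/(-2 - 1*163²) - 10875/(-12915) = (-163*(-3 + 143 + 163))/(-2 - 1*26569) - 10875*(-1/12915) = (-163*303)/(-2 - 26569) + 725/861 = -49389/(-26571) + 725/861 = -49389*(-1/26571) + 725/861 = 16463/8857 + 725/861 = 20595968/7625877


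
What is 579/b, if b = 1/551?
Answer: 319029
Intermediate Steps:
b = 1/551 ≈ 0.0018149
579/b = 579/(1/551) = 579*551 = 319029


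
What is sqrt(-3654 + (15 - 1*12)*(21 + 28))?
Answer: I*sqrt(3507) ≈ 59.22*I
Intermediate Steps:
sqrt(-3654 + (15 - 1*12)*(21 + 28)) = sqrt(-3654 + (15 - 12)*49) = sqrt(-3654 + 3*49) = sqrt(-3654 + 147) = sqrt(-3507) = I*sqrt(3507)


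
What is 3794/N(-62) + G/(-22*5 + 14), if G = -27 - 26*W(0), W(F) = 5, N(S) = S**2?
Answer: 241933/92256 ≈ 2.6224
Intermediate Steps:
G = -157 (G = -27 - 26*5 = -27 - 130 = -157)
3794/N(-62) + G/(-22*5 + 14) = 3794/((-62)**2) - 157/(-22*5 + 14) = 3794/3844 - 157/(-110 + 14) = 3794*(1/3844) - 157/(-96) = 1897/1922 - 157*(-1/96) = 1897/1922 + 157/96 = 241933/92256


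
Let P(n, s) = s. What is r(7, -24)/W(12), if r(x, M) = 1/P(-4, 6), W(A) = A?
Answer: 1/72 ≈ 0.013889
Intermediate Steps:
r(x, M) = ⅙ (r(x, M) = 1/6 = ⅙)
r(7, -24)/W(12) = (⅙)/12 = (⅙)*(1/12) = 1/72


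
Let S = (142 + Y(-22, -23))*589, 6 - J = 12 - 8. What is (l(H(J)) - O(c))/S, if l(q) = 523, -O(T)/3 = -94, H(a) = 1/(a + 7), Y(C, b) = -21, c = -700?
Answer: 241/71269 ≈ 0.0033816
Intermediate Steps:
J = 2 (J = 6 - (12 - 8) = 6 - 1*4 = 6 - 4 = 2)
H(a) = 1/(7 + a)
O(T) = 282 (O(T) = -3*(-94) = 282)
S = 71269 (S = (142 - 21)*589 = 121*589 = 71269)
(l(H(J)) - O(c))/S = (523 - 1*282)/71269 = (523 - 282)*(1/71269) = 241*(1/71269) = 241/71269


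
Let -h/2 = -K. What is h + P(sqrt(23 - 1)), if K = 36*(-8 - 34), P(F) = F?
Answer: -3024 + sqrt(22) ≈ -3019.3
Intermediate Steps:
K = -1512 (K = 36*(-42) = -1512)
h = -3024 (h = -(-2)*(-1512) = -2*1512 = -3024)
h + P(sqrt(23 - 1)) = -3024 + sqrt(23 - 1) = -3024 + sqrt(22)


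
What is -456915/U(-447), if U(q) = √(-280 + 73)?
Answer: 152305*I*√23/23 ≈ 31758.0*I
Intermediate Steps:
U(q) = 3*I*√23 (U(q) = √(-207) = 3*I*√23)
-456915/U(-447) = -456915*(-I*√23/69) = -(-152305)*I*√23/23 = 152305*I*√23/23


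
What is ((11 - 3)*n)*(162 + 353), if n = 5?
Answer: 20600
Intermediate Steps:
((11 - 3)*n)*(162 + 353) = ((11 - 3)*5)*(162 + 353) = (8*5)*515 = 40*515 = 20600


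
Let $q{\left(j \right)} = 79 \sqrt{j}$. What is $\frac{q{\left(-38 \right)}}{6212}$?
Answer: $\frac{79 i \sqrt{38}}{6212} \approx 0.078395 i$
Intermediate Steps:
$\frac{q{\left(-38 \right)}}{6212} = \frac{79 \sqrt{-38}}{6212} = 79 i \sqrt{38} \cdot \frac{1}{6212} = \frac{79 i \sqrt{38}}{6212}$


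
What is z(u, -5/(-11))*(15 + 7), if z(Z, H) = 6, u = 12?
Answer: 132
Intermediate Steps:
z(u, -5/(-11))*(15 + 7) = 6*(15 + 7) = 6*22 = 132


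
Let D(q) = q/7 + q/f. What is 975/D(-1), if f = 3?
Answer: -4095/2 ≈ -2047.5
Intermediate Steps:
D(q) = 10*q/21 (D(q) = q/7 + q/3 = 10*q/21)
975/D(-1) = 975/(((10/21)*(-1))) = 975/(-10/21) = 975*(-21/10) = -4095/2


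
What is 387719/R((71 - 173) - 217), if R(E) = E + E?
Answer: -387719/638 ≈ -607.71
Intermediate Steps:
R(E) = 2*E
387719/R((71 - 173) - 217) = 387719/((2*((71 - 173) - 217))) = 387719/((2*(-102 - 217))) = 387719/((2*(-319))) = 387719/(-638) = 387719*(-1/638) = -387719/638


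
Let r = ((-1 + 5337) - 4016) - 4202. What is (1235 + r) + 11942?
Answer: 10295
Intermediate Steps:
r = -2882 (r = (5336 - 4016) - 4202 = 1320 - 4202 = -2882)
(1235 + r) + 11942 = (1235 - 2882) + 11942 = -1647 + 11942 = 10295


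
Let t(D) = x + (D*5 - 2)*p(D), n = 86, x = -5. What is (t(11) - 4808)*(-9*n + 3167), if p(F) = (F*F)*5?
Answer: 65214036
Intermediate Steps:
p(F) = 5*F**2 (p(F) = F**2*5 = 5*F**2)
t(D) = -5 + 5*D**2*(-2 + 5*D) (t(D) = -5 + (D*5 - 2)*(5*D**2) = -5 + (5*D - 2)*(5*D**2) = -5 + (-2 + 5*D)*(5*D**2) = -5 + 5*D**2*(-2 + 5*D))
(t(11) - 4808)*(-9*n + 3167) = ((-5 - 10*11**2 + 25*11**3) - 4808)*(-9*86 + 3167) = ((-5 - 10*121 + 25*1331) - 4808)*(-774 + 3167) = ((-5 - 1210 + 33275) - 4808)*2393 = (32060 - 4808)*2393 = 27252*2393 = 65214036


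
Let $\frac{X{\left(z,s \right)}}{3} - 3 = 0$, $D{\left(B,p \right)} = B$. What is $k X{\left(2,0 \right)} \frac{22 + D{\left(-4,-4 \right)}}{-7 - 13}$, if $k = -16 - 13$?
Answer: $\frac{2349}{10} \approx 234.9$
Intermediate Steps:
$k = -29$ ($k = -16 - 13 = -29$)
$X{\left(z,s \right)} = 9$ ($X{\left(z,s \right)} = 9 + 3 \cdot 0 = 9 + 0 = 9$)
$k X{\left(2,0 \right)} \frac{22 + D{\left(-4,-4 \right)}}{-7 - 13} = \left(-29\right) 9 \frac{22 - 4}{-7 - 13} = - 261 \frac{18}{-20} = - 261 \cdot 18 \left(- \frac{1}{20}\right) = \left(-261\right) \left(- \frac{9}{10}\right) = \frac{2349}{10}$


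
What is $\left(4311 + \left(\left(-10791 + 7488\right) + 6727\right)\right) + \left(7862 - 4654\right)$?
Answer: $10943$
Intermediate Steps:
$\left(4311 + \left(\left(-10791 + 7488\right) + 6727\right)\right) + \left(7862 - 4654\right) = \left(4311 + \left(-3303 + 6727\right)\right) + 3208 = \left(4311 + 3424\right) + 3208 = 7735 + 3208 = 10943$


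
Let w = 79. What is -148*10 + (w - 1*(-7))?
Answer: -1394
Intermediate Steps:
-148*10 + (w - 1*(-7)) = -148*10 + (79 - 1*(-7)) = -1480 + (79 + 7) = -1480 + 86 = -1394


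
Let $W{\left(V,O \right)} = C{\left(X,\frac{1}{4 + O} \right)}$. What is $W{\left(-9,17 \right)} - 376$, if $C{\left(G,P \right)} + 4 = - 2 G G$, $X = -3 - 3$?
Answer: $-452$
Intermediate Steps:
$X = -6$
$C{\left(G,P \right)} = -4 - 2 G^{2}$ ($C{\left(G,P \right)} = -4 + - 2 G G = -4 - 2 G^{2}$)
$W{\left(V,O \right)} = -76$ ($W{\left(V,O \right)} = -4 - 2 \left(-6\right)^{2} = -4 - 72 = -76$)
$W{\left(-9,17 \right)} - 376 = -76 - 376 = -452$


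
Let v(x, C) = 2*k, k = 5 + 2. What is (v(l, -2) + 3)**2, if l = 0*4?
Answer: 289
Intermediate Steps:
k = 7
l = 0
v(x, C) = 14 (v(x, C) = 2*7 = 14)
(v(l, -2) + 3)**2 = (14 + 3)**2 = 17**2 = 289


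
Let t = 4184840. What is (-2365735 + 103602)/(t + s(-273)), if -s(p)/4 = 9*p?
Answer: -2262133/4194668 ≈ -0.53929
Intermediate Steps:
s(p) = -36*p
(-2365735 + 103602)/(t + s(-273)) = (-2365735 + 103602)/(4184840 - 36*(-273)) = -2262133/(4184840 + 9828) = -2262133/4194668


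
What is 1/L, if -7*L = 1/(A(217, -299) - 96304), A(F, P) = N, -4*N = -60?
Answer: 674023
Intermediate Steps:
N = 15 (N = -¼*(-60) = 15)
A(F, P) = 15
L = 1/674023 (L = -1/(7*(15 - 96304)) = -⅐/(-96289) = -⅐*(-1/96289) = 1/674023 ≈ 1.4836e-6)
1/L = 1/(1/674023) = 674023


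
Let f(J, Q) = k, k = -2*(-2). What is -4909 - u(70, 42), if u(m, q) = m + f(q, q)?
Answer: -4983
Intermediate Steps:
k = 4
f(J, Q) = 4
u(m, q) = 4 + m (u(m, q) = m + 4 = 4 + m)
-4909 - u(70, 42) = -4909 - (4 + 70) = -4909 - 1*74 = -4909 - 74 = -4983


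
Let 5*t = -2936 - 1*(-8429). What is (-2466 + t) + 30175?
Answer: 144038/5 ≈ 28808.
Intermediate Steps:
t = 5493/5 (t = (-2936 - 1*(-8429))/5 = (-2936 + 8429)/5 = (1/5)*5493 = 5493/5 ≈ 1098.6)
(-2466 + t) + 30175 = (-2466 + 5493/5) + 30175 = -6837/5 + 30175 = 144038/5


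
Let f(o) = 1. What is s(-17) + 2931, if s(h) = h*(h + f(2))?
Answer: 3203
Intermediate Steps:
s(h) = h*(1 + h) (s(h) = h*(h + 1) = h*(1 + h))
s(-17) + 2931 = -17*(1 - 17) + 2931 = -17*(-16) + 2931 = 272 + 2931 = 3203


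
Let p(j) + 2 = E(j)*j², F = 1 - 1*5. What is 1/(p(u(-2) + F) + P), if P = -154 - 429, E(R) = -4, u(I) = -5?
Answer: -1/909 ≈ -0.0011001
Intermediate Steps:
F = -4 (F = 1 - 5 = -4)
P = -583
p(j) = -2 - 4*j²
1/(p(u(-2) + F) + P) = 1/((-2 - 4*(-5 - 4)²) - 583) = 1/((-2 - 4*(-9)²) - 583) = 1/((-2 - 4*81) - 583) = 1/((-2 - 324) - 583) = 1/(-326 - 583) = 1/(-909) = -1/909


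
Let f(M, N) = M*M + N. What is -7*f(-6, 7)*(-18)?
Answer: 5418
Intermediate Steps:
f(M, N) = N + M² (f(M, N) = M² + N = N + M²)
-7*f(-6, 7)*(-18) = -7*(7 + (-6)²)*(-18) = -7*(7 + 36)*(-18) = -7*43*(-18) = -301*(-18) = 5418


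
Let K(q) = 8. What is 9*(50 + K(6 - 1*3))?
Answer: 522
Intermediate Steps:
9*(50 + K(6 - 1*3)) = 9*(50 + 8) = 9*58 = 522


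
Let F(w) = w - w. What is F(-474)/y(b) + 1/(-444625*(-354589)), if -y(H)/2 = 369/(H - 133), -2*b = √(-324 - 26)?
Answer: 1/157659134125 ≈ 6.3428e-12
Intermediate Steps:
F(w) = 0
b = -5*I*√14/2 (b = -√(-324 - 26)/2 = -5*I*√14/2 ≈ -9.3541*I)
y(H) = -738/(-133 + H) (y(H) = -738/(H - 133) = -738/(-133 + H))
F(-474)/y(b) + 1/(-444625*(-354589)) = 0/((-738/(-133 - 5*I*√14/2))) + 1/(-444625*(-354589)) = 0*(133/738 + 5*I*√14/1476) - 1/444625*(-1/354589) = 0 + 1/157659134125 = 1/157659134125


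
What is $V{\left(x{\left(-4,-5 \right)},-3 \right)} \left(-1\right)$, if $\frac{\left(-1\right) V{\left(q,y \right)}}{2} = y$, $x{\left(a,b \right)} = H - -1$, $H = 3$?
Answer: $-6$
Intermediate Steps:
$x{\left(a,b \right)} = 4$ ($x{\left(a,b \right)} = 3 - -1 = 3 + 1 = 4$)
$V{\left(q,y \right)} = - 2 y$
$V{\left(x{\left(-4,-5 \right)},-3 \right)} \left(-1\right) = \left(-2\right) \left(-3\right) \left(-1\right) = 6 \left(-1\right) = -6$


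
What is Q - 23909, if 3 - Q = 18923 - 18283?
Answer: -24546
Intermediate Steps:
Q = -637 (Q = 3 - (18923 - 18283) = 3 - 1*640 = 3 - 640 = -637)
Q - 23909 = -637 - 23909 = -24546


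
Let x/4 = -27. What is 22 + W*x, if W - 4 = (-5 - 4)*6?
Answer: 5422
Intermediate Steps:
x = -108 (x = 4*(-27) = -108)
W = -50 (W = 4 + (-5 - 4)*6 = 4 - 9*6 = 4 - 54 = -50)
22 + W*x = 22 - 50*(-108) = 22 + 5400 = 5422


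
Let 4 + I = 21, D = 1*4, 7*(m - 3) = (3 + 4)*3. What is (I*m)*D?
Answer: 408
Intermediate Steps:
m = 6 (m = 3 + ((3 + 4)*3)/7 = 3 + (7*3)/7 = 3 + (1/7)*21 = 3 + 3 = 6)
D = 4
I = 17 (I = -4 + 21 = 17)
(I*m)*D = (17*6)*4 = 102*4 = 408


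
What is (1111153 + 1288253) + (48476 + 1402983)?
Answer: 3850865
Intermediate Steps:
(1111153 + 1288253) + (48476 + 1402983) = 2399406 + 1451459 = 3850865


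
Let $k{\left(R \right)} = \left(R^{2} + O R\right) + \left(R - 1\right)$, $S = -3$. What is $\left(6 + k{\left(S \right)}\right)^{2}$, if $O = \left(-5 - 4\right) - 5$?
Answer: $2809$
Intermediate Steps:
$O = -14$ ($O = -9 - 5 = -14$)
$k{\left(R \right)} = -1 + R^{2} - 13 R$ ($k{\left(R \right)} = \left(R^{2} - 14 R\right) + \left(R - 1\right) = \left(R^{2} - 14 R\right) + \left(-1 + R\right) = -1 + R^{2} - 13 R$)
$\left(6 + k{\left(S \right)}\right)^{2} = \left(6 - \left(-38 - 9\right)\right)^{2} = \left(6 + \left(-1 + 9 + 39\right)\right)^{2} = \left(6 + 47\right)^{2} = 53^{2} = 2809$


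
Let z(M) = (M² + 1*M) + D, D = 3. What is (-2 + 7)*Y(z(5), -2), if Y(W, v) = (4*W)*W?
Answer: 21780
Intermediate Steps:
z(M) = 3 + M + M² (z(M) = (M² + 1*M) + 3 = (M² + M) + 3 = (M + M²) + 3 = 3 + M + M²)
Y(W, v) = 4*W²
(-2 + 7)*Y(z(5), -2) = (-2 + 7)*(4*(3 + 5 + 5²)²) = 5*(4*(3 + 5 + 25)²) = 5*(4*33²) = 5*(4*1089) = 5*4356 = 21780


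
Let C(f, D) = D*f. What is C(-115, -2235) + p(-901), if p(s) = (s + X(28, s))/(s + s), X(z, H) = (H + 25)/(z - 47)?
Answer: 8800038193/34238 ≈ 2.5703e+5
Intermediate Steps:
X(z, H) = (25 + H)/(-47 + z)
p(s) = (-25/19 + 18*s/19)/(2*s) (p(s) = (s + (25 + s)/(-47 + 28))/(s + s) = (s + (25 + s)/(-19))/((2*s)) = (s - (25 + s)/19)*(1/(2*s)) = (s + (-25/19 - s/19))*(1/(2*s)) = (-25/19 + 18*s/19)*(1/(2*s)) = (-25/19 + 18*s/19)/(2*s))
C(-115, -2235) + p(-901) = -2235*(-115) + (1/38)*(-25 + 18*(-901))/(-901) = 257025 + (1/38)*(-1/901)*(-25 - 16218) = 257025 + (1/38)*(-1/901)*(-16243) = 257025 + 16243/34238 = 8800038193/34238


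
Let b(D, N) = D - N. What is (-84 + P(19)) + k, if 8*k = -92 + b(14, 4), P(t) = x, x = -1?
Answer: -381/4 ≈ -95.250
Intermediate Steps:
P(t) = -1
k = -41/4 (k = (-92 + (14 - 1*4))/8 = (-92 + (14 - 4))/8 = (-92 + 10)/8 = (1/8)*(-82) = -41/4 ≈ -10.250)
(-84 + P(19)) + k = (-84 - 1) - 41/4 = -85 - 41/4 = -381/4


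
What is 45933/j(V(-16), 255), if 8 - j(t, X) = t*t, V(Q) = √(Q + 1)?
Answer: 45933/23 ≈ 1997.1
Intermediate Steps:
V(Q) = √(1 + Q)
j(t, X) = 8 - t² (j(t, X) = 8 - t*t = 8 - t²)
45933/j(V(-16), 255) = 45933/(8 - (√(1 - 16))²) = 45933/(8 - (√(-15))²) = 45933/(8 - (I*√15)²) = 45933/(8 - 1*(-15)) = 45933/(8 + 15) = 45933/23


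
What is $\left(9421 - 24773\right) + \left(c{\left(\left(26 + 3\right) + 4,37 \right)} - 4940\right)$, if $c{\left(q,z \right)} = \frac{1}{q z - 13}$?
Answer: $- \frac{24512735}{1208} \approx -20292.0$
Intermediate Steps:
$c{\left(q,z \right)} = \frac{1}{-13 + q z}$
$\left(9421 - 24773\right) + \left(c{\left(\left(26 + 3\right) + 4,37 \right)} - 4940\right) = \left(9421 - 24773\right) - \left(4940 - \frac{1}{-13 + \left(\left(26 + 3\right) + 4\right) 37}\right) = -15352 - \left(4940 - \frac{1}{-13 + \left(29 + 4\right) 37}\right) = -15352 - \left(4940 - \frac{1}{-13 + 33 \cdot 37}\right) = -15352 - \left(4940 - \frac{1}{-13 + 1221}\right) = -15352 - \left(4940 - \frac{1}{1208}\right) = -15352 + \left(\frac{1}{1208} - 4940\right) = -15352 - \frac{5967519}{1208} = - \frac{24512735}{1208}$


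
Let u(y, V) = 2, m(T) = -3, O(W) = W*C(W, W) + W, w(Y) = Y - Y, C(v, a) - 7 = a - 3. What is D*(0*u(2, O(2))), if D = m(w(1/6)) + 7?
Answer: 0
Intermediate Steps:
C(v, a) = 4 + a (C(v, a) = 7 + (a - 3) = 7 + (-3 + a) = 4 + a)
w(Y) = 0
O(W) = W + W*(4 + W) (O(W) = W*(4 + W) + W = W + W*(4 + W))
D = 4 (D = -3 + 7 = 4)
D*(0*u(2, O(2))) = 4*(0*2) = 4*0 = 0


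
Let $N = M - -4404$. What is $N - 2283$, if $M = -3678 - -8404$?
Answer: $6847$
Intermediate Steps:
$M = 4726$ ($M = -3678 + 8404 = 4726$)
$N = 9130$ ($N = 4726 - -4404 = 4726 + 4404 = 9130$)
$N - 2283 = 9130 - 2283 = 6847$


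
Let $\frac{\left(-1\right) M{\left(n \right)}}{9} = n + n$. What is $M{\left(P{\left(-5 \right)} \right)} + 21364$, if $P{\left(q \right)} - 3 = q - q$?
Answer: $21310$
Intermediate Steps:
$P{\left(q \right)} = 3$ ($P{\left(q \right)} = 3 + \left(q - q\right) = 3 + 0 = 3$)
$M{\left(n \right)} = - 18 n$ ($M{\left(n \right)} = - 9 \left(n + n\right) = - 9 \cdot 2 n = - 18 n$)
$M{\left(P{\left(-5 \right)} \right)} + 21364 = \left(-18\right) 3 + 21364 = -54 + 21364 = 21310$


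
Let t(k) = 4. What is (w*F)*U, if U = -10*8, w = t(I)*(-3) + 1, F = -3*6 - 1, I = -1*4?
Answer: -16720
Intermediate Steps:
I = -4
F = -19 (F = -18 - 1 = -19)
w = -11 (w = 4*(-3) + 1 = -12 + 1 = -11)
U = -80
(w*F)*U = -11*(-19)*(-80) = 209*(-80) = -16720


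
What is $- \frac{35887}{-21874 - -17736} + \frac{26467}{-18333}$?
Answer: $\frac{78342275}{10837422} \approx 7.2289$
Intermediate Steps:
$- \frac{35887}{-21874 - -17736} + \frac{26467}{-18333} = - \frac{35887}{-21874 + 17736} + 26467 \left(- \frac{1}{18333}\right) = - \frac{35887}{-4138} - \frac{3781}{2619} = \left(-35887\right) \left(- \frac{1}{4138}\right) - \frac{3781}{2619} = \frac{35887}{4138} - \frac{3781}{2619} = \frac{78342275}{10837422}$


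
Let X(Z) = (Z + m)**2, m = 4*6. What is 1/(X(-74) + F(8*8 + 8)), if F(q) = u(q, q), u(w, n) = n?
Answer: 1/2572 ≈ 0.00038880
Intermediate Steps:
F(q) = q
m = 24
X(Z) = (24 + Z)**2 (X(Z) = (Z + 24)**2 = (24 + Z)**2)
1/(X(-74) + F(8*8 + 8)) = 1/((24 - 74)**2 + (8*8 + 8)) = 1/((-50)**2 + (64 + 8)) = 1/(2500 + 72) = 1/2572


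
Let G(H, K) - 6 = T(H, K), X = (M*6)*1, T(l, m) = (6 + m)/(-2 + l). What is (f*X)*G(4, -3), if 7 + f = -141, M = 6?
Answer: -39960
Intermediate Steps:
T(l, m) = (6 + m)/(-2 + l)
f = -148 (f = -7 - 141 = -148)
X = 36 (X = (6*6)*1 = 36*1 = 36)
G(H, K) = 6 + (6 + K)/(-2 + H)
(f*X)*G(4, -3) = (-148*36)*((-6 - 3 + 6*4)/(-2 + 4)) = -5328*(-6 - 3 + 24)/2 = -2664*15 = -5328*15/2 = -39960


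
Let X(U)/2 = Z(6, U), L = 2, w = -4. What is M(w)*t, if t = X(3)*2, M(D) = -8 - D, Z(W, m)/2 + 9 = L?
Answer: 224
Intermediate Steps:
Z(W, m) = -14 (Z(W, m) = -18 + 2*2 = -18 + 4 = -14)
X(U) = -28 (X(U) = 2*(-14) = -28)
t = -56 (t = -28*2 = -56)
M(w)*t = (-8 - 1*(-4))*(-56) = (-8 + 4)*(-56) = -4*(-56) = 224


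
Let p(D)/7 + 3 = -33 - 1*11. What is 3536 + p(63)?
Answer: 3207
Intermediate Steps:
p(D) = -329 (p(D) = -21 + 7*(-33 - 1*11) = -21 + 7*(-33 - 11) = -21 + 7*(-44) = -21 - 308 = -329)
3536 + p(63) = 3536 - 329 = 3207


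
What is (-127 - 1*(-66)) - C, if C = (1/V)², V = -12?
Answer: -8785/144 ≈ -61.007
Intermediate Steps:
C = 1/144 (C = (1/(-12))² = (-1/12)² = 1/144 ≈ 0.0069444)
(-127 - 1*(-66)) - C = (-127 - 1*(-66)) - 1*1/144 = (-127 + 66) - 1/144 = -61 - 1/144 = -8785/144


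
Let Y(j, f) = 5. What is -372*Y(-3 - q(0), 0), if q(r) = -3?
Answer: -1860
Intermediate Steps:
-372*Y(-3 - q(0), 0) = -372*5 = -1860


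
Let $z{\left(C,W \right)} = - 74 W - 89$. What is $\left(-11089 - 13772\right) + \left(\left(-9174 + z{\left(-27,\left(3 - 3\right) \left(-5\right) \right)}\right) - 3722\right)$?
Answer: $-37846$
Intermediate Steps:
$z{\left(C,W \right)} = -89 - 74 W$
$\left(-11089 - 13772\right) + \left(\left(-9174 + z{\left(-27,\left(3 - 3\right) \left(-5\right) \right)}\right) - 3722\right) = \left(-11089 - 13772\right) - \left(12985 + 74 \left(3 - 3\right) \left(-5\right)\right) = -24861 - \left(12985 + 74 \cdot 0 \left(-5\right)\right) = -24861 - 12985 = -37846$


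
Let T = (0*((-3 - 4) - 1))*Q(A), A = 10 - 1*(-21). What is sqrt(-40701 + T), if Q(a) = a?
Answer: I*sqrt(40701) ≈ 201.74*I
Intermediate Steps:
A = 31 (A = 10 + 21 = 31)
T = 0 (T = (0*((-3 - 4) - 1))*31 = (0*(-7 - 1))*31 = (0*(-8))*31 = 0*31 = 0)
sqrt(-40701 + T) = sqrt(-40701 + 0) = sqrt(-40701) = I*sqrt(40701)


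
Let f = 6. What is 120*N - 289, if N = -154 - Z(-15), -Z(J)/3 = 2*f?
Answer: -14449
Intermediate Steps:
Z(J) = -36 (Z(J) = -6*6 = -3*12 = -36)
N = -118 (N = -154 - 1*(-36) = -154 + 36 = -118)
120*N - 289 = 120*(-118) - 289 = -14160 - 289 = -14449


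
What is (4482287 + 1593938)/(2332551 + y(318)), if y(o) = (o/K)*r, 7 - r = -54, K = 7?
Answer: 8506715/3269451 ≈ 2.6019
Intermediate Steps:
r = 61 (r = 7 - 1*(-54) = 7 + 54 = 61)
y(o) = 61*o/7 (y(o) = (o/7)*61 = 61*o/7)
(4482287 + 1593938)/(2332551 + y(318)) = (4482287 + 1593938)/(2332551 + (61/7)*318) = 6076225/(2332551 + 19398/7) = 6076225/(16347255/7) = 6076225*(7/16347255) = 8506715/3269451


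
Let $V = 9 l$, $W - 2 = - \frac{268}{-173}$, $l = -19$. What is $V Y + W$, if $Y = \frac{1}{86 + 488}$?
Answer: $\frac{322853}{99302} \approx 3.2512$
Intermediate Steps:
$W = \frac{614}{173}$ ($W = 2 - \frac{268}{-173} = 2 - - \frac{268}{173} = 2 + \frac{268}{173} = \frac{614}{173} \approx 3.5491$)
$Y = \frac{1}{574} \approx 0.0017422$
$V = -171$ ($V = 9 \left(-19\right) = -171$)
$V Y + W = \left(-171\right) \frac{1}{574} + \frac{614}{173} = - \frac{171}{574} + \frac{614}{173} = \frac{322853}{99302}$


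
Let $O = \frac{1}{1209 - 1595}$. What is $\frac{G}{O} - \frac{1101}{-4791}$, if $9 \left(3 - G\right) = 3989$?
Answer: $\frac{2442346507}{14373} \approx 1.6993 \cdot 10^{5}$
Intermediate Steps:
$G = - \frac{3962}{9}$ ($G = 3 - \frac{3989}{9} = - \frac{3962}{9} \approx -440.22$)
$O = - \frac{1}{386}$ ($O = \frac{1}{-386} = - \frac{1}{386} \approx -0.0025907$)
$\frac{G}{O} - \frac{1101}{-4791} = - \frac{3962}{9 \left(- \frac{1}{386}\right)} - \frac{1101}{-4791} = \left(- \frac{3962}{9}\right) \left(-386\right) - - \frac{367}{1597} = \frac{1529332}{9} + \frac{367}{1597} = \frac{2442346507}{14373}$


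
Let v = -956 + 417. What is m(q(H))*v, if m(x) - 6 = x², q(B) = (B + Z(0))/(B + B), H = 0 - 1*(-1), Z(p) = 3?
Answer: -5390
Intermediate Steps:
H = 1 (H = 0 + 1 = 1)
q(B) = (3 + B)/(2*B) (q(B) = (B + 3)/(B + B) = (3 + B)/((2*B)) = (3 + B)*(1/(2*B)) = (3 + B)/(2*B))
v = -539
m(x) = 6 + x²
m(q(H))*v = (6 + ((½)*(3 + 1)/1)²)*(-539) = (6 + ((½)*1*4)²)*(-539) = (6 + 2²)*(-539) = (6 + 4)*(-539) = 10*(-539) = -5390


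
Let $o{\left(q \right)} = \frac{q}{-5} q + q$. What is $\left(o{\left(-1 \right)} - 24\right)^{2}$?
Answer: $\frac{15876}{25} \approx 635.04$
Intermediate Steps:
$o{\left(q \right)} = q - \frac{q^{2}}{5}$ ($o{\left(q \right)} = q \left(- \frac{1}{5}\right) q + q = - \frac{q}{5} q + q = - \frac{q^{2}}{5} + q = q - \frac{q^{2}}{5}$)
$\left(o{\left(-1 \right)} - 24\right)^{2} = \left(\frac{1}{5} \left(-1\right) \left(5 - -1\right) - 24\right)^{2} = \left(\frac{1}{5} \left(-1\right) \left(5 + 1\right) - 24\right)^{2} = \left(\frac{1}{5} \left(-1\right) 6 - 24\right)^{2} = \left(- \frac{6}{5} - 24\right)^{2} = \left(- \frac{126}{5}\right)^{2} = \frac{15876}{25}$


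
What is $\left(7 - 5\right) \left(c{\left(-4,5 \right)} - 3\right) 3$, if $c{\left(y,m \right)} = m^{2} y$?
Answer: $-618$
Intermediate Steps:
$c{\left(y,m \right)} = y m^{2}$
$\left(7 - 5\right) \left(c{\left(-4,5 \right)} - 3\right) 3 = \left(7 - 5\right) \left(- 4 \cdot 5^{2} - 3\right) 3 = 2 \left(\left(-4\right) 25 - 3\right) 3 = 2 \left(-100 - 3\right) 3 = 2 \left(\left(-103\right) 3\right) = 2 \left(-309\right) = -618$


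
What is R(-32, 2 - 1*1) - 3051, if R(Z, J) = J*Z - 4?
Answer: -3087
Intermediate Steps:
R(Z, J) = -4 + J*Z
R(-32, 2 - 1*1) - 3051 = (-4 + (2 - 1*1)*(-32)) - 3051 = (-4 + (2 - 1)*(-32)) - 3051 = (-4 + 1*(-32)) - 3051 = (-4 - 32) - 3051 = -36 - 3051 = -3087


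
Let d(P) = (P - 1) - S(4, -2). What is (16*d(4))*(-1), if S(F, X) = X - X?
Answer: -48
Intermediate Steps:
S(F, X) = 0
d(P) = -1 + P (d(P) = (P - 1) - 1*0 = (-1 + P) + 0 = -1 + P)
(16*d(4))*(-1) = (16*(-1 + 4))*(-1) = (16*3)*(-1) = 48*(-1) = -48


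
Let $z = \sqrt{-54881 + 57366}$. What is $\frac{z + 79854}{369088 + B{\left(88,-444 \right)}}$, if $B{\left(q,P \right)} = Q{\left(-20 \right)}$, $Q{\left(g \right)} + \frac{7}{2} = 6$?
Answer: $\frac{159708}{738181} + \frac{2 \sqrt{2485}}{738181} \approx 0.21649$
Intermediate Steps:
$Q{\left(g \right)} = \frac{5}{2}$ ($Q{\left(g \right)} = - \frac{7}{2} + 6 = \frac{5}{2}$)
$B{\left(q,P \right)} = \frac{5}{2}$
$z = \sqrt{2485} \approx 49.85$
$\frac{z + 79854}{369088 + B{\left(88,-444 \right)}} = \frac{\sqrt{2485} + 79854}{369088 + \frac{5}{2}} = \frac{79854 + \sqrt{2485}}{\frac{738181}{2}} = \left(79854 + \sqrt{2485}\right) \frac{2}{738181} = \frac{159708}{738181} + \frac{2 \sqrt{2485}}{738181}$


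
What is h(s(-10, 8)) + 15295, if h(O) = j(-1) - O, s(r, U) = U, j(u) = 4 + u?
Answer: 15290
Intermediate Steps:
h(O) = 3 - O (h(O) = (4 - 1) - O = 3 - O)
h(s(-10, 8)) + 15295 = (3 - 1*8) + 15295 = (3 - 8) + 15295 = -5 + 15295 = 15290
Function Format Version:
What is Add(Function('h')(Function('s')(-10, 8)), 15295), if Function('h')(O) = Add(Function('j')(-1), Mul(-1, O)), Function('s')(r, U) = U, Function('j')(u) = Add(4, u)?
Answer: 15290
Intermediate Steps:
Function('h')(O) = Add(3, Mul(-1, O)) (Function('h')(O) = Add(Add(4, -1), Mul(-1, O)) = Add(3, Mul(-1, O)))
Add(Function('h')(Function('s')(-10, 8)), 15295) = Add(Add(3, Mul(-1, 8)), 15295) = Add(Add(3, -8), 15295) = Add(-5, 15295) = 15290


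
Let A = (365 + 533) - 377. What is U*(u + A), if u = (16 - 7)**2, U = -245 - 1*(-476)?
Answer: 139062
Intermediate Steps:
U = 231 (U = -245 + 476 = 231)
u = 81 (u = 9**2 = 81)
A = 521 (A = 898 - 377 = 521)
U*(u + A) = 231*(81 + 521) = 231*602 = 139062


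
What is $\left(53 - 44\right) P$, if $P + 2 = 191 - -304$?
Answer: $4437$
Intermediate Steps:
$P = 493$ ($P = -2 + \left(191 - -304\right) = -2 + \left(191 + 304\right) = -2 + 495 = 493$)
$\left(53 - 44\right) P = \left(53 - 44\right) 493 = 9 \cdot 493 = 4437$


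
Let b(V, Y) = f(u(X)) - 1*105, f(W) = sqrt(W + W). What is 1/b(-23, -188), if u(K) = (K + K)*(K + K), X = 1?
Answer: -105/11017 - 2*sqrt(2)/11017 ≈ -0.0097875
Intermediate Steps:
u(K) = 4*K**2 (u(K) = (2*K)*(2*K) = 4*K**2)
f(W) = sqrt(2)*sqrt(W) (f(W) = sqrt(2*W) = sqrt(2)*sqrt(W))
b(V, Y) = -105 + 2*sqrt(2) (b(V, Y) = sqrt(2)*sqrt(4*1**2) - 1*105 = sqrt(2)*sqrt(4*1) - 105 = sqrt(2)*sqrt(4) - 105 = sqrt(2)*2 - 105 = 2*sqrt(2) - 105 = -105 + 2*sqrt(2))
1/b(-23, -188) = 1/(-105 + 2*sqrt(2))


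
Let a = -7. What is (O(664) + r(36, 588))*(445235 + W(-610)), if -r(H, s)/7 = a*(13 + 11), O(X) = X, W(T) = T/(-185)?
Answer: 30311823280/37 ≈ 8.1924e+8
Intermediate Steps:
W(T) = -T/185 (W(T) = T*(-1/185) = -T/185)
r(H, s) = 1176 (r(H, s) = -(-49)*(13 + 11) = -(-49)*24 = -7*(-168) = 1176)
(O(664) + r(36, 588))*(445235 + W(-610)) = (664 + 1176)*(445235 - 1/185*(-610)) = 1840*(445235 + 122/37) = 1840*(16473817/37) = 30311823280/37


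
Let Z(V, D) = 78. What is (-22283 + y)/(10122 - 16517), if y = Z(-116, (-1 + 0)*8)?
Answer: 4441/1279 ≈ 3.4722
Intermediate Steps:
y = 78
(-22283 + y)/(10122 - 16517) = (-22283 + 78)/(10122 - 16517) = -22205/(-6395) = -22205*(-1/6395) = 4441/1279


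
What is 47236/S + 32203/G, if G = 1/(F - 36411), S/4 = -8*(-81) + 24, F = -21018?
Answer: -177541062665/96 ≈ -1.8494e+9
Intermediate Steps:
S = 2688 (S = 4*(-8*(-81) + 24) = 4*(648 + 24) = 4*672 = 2688)
G = -1/57429 (G = 1/(-21018 - 36411) = 1/(-57429) = -1/57429 ≈ -1.7413e-5)
47236/S + 32203/G = 47236/2688 + 32203/(-1/57429) = 47236*(1/2688) + 32203*(-57429) = 1687/96 - 1849386087 = -177541062665/96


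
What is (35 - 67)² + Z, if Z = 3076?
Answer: 4100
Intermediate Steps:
(35 - 67)² + Z = (35 - 67)² + 3076 = (-32)² + 3076 = 1024 + 3076 = 4100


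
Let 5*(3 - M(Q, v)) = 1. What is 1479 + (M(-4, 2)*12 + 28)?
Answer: 7703/5 ≈ 1540.6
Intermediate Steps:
M(Q, v) = 14/5 (M(Q, v) = 3 - ⅕*1 = 3 - ⅕ = 14/5)
1479 + (M(-4, 2)*12 + 28) = 1479 + ((14/5)*12 + 28) = 1479 + (168/5 + 28) = 1479 + 308/5 = 7703/5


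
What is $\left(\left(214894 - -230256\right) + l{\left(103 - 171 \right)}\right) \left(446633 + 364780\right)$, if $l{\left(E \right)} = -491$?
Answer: $360802093167$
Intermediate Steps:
$\left(\left(214894 - -230256\right) + l{\left(103 - 171 \right)}\right) \left(446633 + 364780\right) = \left(\left(214894 - -230256\right) - 491\right) \left(446633 + 364780\right) = \left(\left(214894 + 230256\right) - 491\right) 811413 = \left(445150 - 491\right) 811413 = 444659 \cdot 811413 = 360802093167$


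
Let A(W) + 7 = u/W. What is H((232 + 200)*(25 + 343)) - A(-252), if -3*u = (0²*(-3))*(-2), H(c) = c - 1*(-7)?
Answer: 158990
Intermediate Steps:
H(c) = 7 + c (H(c) = c + 7 = 7 + c)
u = 0 (u = -0²*(-3)*(-2)/3 = -0*(-3)*(-2)/3 = -0*(-2) = -⅓*0 = 0)
A(W) = -7 (A(W) = -7 + 0/W = -7 + 0 = -7)
H((232 + 200)*(25 + 343)) - A(-252) = (7 + (232 + 200)*(25 + 343)) - 1*(-7) = (7 + 432*368) + 7 = (7 + 158976) + 7 = 158983 + 7 = 158990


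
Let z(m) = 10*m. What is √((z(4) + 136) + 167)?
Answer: 7*√7 ≈ 18.520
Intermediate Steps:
√((z(4) + 136) + 167) = √((10*4 + 136) + 167) = √((40 + 136) + 167) = √(176 + 167) = √343 = 7*√7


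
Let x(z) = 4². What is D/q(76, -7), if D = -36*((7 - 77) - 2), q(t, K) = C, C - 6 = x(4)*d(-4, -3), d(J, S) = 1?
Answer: 1296/11 ≈ 117.82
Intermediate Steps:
x(z) = 16
C = 22 (C = 6 + 16*1 = 6 + 16 = 22)
q(t, K) = 22
D = 2592 (D = -36*(-70 - 2) = -36*(-72) = 2592)
D/q(76, -7) = 2592/22 = 2592*(1/22) = 1296/11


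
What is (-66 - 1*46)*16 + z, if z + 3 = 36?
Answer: -1759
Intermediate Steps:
z = 33 (z = -3 + 36 = 33)
(-66 - 1*46)*16 + z = (-66 - 1*46)*16 + 33 = (-66 - 46)*16 + 33 = -112*16 + 33 = -1792 + 33 = -1759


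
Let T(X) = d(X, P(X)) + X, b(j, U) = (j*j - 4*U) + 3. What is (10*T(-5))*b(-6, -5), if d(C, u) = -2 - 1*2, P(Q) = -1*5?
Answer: -5310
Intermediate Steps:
P(Q) = -5
d(C, u) = -4 (d(C, u) = -2 - 2 = -4)
b(j, U) = 3 + j**2 - 4*U (b(j, U) = (j**2 - 4*U) + 3 = 3 + j**2 - 4*U)
T(X) = -4 + X
(10*T(-5))*b(-6, -5) = (10*(-4 - 5))*(3 + (-6)**2 - 4*(-5)) = (10*(-9))*(3 + 36 + 20) = -90*59 = -5310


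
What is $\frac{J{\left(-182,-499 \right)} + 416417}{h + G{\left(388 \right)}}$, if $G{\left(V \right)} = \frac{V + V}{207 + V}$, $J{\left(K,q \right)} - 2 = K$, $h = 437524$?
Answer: $\frac{247661015}{260327556} \approx 0.95134$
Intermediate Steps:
$J{\left(K,q \right)} = 2 + K$
$G{\left(V \right)} = \frac{2 V}{207 + V}$
$\frac{J{\left(-182,-499 \right)} + 416417}{h + G{\left(388 \right)}} = \frac{\left(2 - 182\right) + 416417}{437524 + 2 \cdot 388 \frac{1}{207 + 388}} = \frac{-180 + 416417}{437524 + 2 \cdot 388 \cdot \frac{1}{595}} = \frac{416237}{437524 + 2 \cdot 388 \cdot \frac{1}{595}} = \frac{416237}{437524 + \frac{776}{595}} = \frac{416237}{\frac{260327556}{595}} = 416237 \cdot \frac{595}{260327556} = \frac{247661015}{260327556}$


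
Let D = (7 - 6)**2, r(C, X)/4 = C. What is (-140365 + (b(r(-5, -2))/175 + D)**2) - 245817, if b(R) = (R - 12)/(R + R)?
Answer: -295669821109/765625 ≈ -3.8618e+5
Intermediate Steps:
r(C, X) = 4*C
b(R) = (-12 + R)/(2*R) (b(R) = (-12 + R)/((2*R)) = (-12 + R)*(1/(2*R)) = (-12 + R)/(2*R))
D = 1 (D = 1**2 = 1)
(-140365 + (b(r(-5, -2))/175 + D)**2) - 245817 = (-140365 + (((-12 + 4*(-5))/(2*((4*(-5)))))/175 + 1)**2) - 245817 = (-140365 + (((1/2)*(-12 - 20)/(-20))*(1/175) + 1)**2) - 245817 = (-140365 + (((1/2)*(-1/20)*(-32))*(1/175) + 1)**2) - 245817 = (-140365 + ((4/5)*(1/175) + 1)**2) - 245817 = (-140365 + (4/875 + 1)**2) - 245817 = (-140365 + (879/875)**2) - 245817 = (-140365 + 772641/765625) - 245817 = -107466180484/765625 - 245817 = -295669821109/765625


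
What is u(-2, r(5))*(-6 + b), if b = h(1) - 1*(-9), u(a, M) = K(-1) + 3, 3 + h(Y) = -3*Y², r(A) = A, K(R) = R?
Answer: -6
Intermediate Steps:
h(Y) = -3 - 3*Y²
u(a, M) = 2 (u(a, M) = -1 + 3 = 2)
b = 3 (b = (-3 - 3*1²) - 1*(-9) = (-3 - 3*1) + 9 = (-3 - 3) + 9 = -6 + 9 = 3)
u(-2, r(5))*(-6 + b) = 2*(-6 + 3) = 2*(-3) = -6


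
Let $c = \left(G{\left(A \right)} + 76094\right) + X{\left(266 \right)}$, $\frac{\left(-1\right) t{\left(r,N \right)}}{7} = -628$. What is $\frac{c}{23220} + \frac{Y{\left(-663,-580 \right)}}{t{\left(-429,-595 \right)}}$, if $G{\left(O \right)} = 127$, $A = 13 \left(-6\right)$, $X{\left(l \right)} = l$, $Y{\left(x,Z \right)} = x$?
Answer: $\frac{40105249}{12759390} \approx 3.1432$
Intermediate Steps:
$t{\left(r,N \right)} = 4396$ ($t{\left(r,N \right)} = \left(-7\right) \left(-628\right) = 4396$)
$A = -78$
$c = 76487$ ($c = \left(127 + 76094\right) + 266 = 76221 + 266 = 76487$)
$\frac{c}{23220} + \frac{Y{\left(-663,-580 \right)}}{t{\left(-429,-595 \right)}} = \frac{76487}{23220} - \frac{663}{4396} = \frac{40105249}{12759390}$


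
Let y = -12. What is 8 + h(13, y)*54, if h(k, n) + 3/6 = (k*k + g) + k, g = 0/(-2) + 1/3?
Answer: 9827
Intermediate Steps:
g = ⅓ (g = 0*(-½) + 1*(⅓) = 0 + ⅓ = ⅓ ≈ 0.33333)
h(k, n) = -⅙ + k + k² (h(k, n) = -½ + ((k*k + ⅓) + k) = -½ + ((k² + ⅓) + k) = -½ + ((⅓ + k²) + k) = -½ + (⅓ + k + k²) = -⅙ + k + k²)
8 + h(13, y)*54 = 8 + (-⅙ + 13 + 13²)*54 = 8 + (-⅙ + 13 + 169)*54 = 8 + (1091/6)*54 = 8 + 9819 = 9827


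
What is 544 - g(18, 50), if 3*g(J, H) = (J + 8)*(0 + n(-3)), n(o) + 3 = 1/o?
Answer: 5156/9 ≈ 572.89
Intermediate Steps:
n(o) = -3 + 1/o
g(J, H) = -80/9 - 10*J/9 (g(J, H) = ((J + 8)*(0 + (-3 + 1/(-3))))/3 = ((8 + J)*(0 + (-3 - ⅓)))/3 = ((8 + J)*(0 - 10/3))/3 = ((8 + J)*(-10/3))/3 = (-80/3 - 10*J/3)/3 = -80/9 - 10*J/9)
544 - g(18, 50) = 544 - (-80/9 - 10/9*18) = 544 - (-80/9 - 20) = 544 - 1*(-260/9) = 544 + 260/9 = 5156/9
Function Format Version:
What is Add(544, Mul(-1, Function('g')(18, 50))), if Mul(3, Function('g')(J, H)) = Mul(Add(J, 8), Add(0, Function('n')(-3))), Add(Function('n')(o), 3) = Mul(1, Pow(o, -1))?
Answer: Rational(5156, 9) ≈ 572.89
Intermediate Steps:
Function('n')(o) = Add(-3, Pow(o, -1)) (Function('n')(o) = Add(-3, Mul(1, Pow(o, -1))) = Add(-3, Pow(o, -1)))
Function('g')(J, H) = Add(Rational(-80, 9), Mul(Rational(-10, 9), J)) (Function('g')(J, H) = Mul(Rational(1, 3), Mul(Add(J, 8), Add(0, Add(-3, Pow(-3, -1))))) = Mul(Rational(1, 3), Mul(Add(8, J), Add(0, Add(-3, Rational(-1, 3))))) = Mul(Rational(1, 3), Mul(Add(8, J), Add(0, Rational(-10, 3)))) = Mul(Rational(1, 3), Mul(Add(8, J), Rational(-10, 3))) = Mul(Rational(1, 3), Add(Rational(-80, 3), Mul(Rational(-10, 3), J))) = Add(Rational(-80, 9), Mul(Rational(-10, 9), J)))
Add(544, Mul(-1, Function('g')(18, 50))) = Add(544, Mul(-1, Add(Rational(-80, 9), Mul(Rational(-10, 9), 18)))) = Add(544, Mul(-1, Add(Rational(-80, 9), -20))) = Add(544, Mul(-1, Rational(-260, 9))) = Add(544, Rational(260, 9)) = Rational(5156, 9)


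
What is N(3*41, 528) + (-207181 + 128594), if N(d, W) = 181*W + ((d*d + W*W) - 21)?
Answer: 310873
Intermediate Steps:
N(d, W) = -21 + W² + d² + 181*W (N(d, W) = 181*W + ((d² + W²) - 21) = 181*W + ((W² + d²) - 21) = 181*W + (-21 + W² + d²) = -21 + W² + d² + 181*W)
N(3*41, 528) + (-207181 + 128594) = (-21 + 528² + (3*41)² + 181*528) + (-207181 + 128594) = (-21 + 278784 + 123² + 95568) - 78587 = (-21 + 278784 + 15129 + 95568) - 78587 = 389460 - 78587 = 310873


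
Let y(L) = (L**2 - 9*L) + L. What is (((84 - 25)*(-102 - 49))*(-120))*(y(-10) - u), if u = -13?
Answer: 206332440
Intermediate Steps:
y(L) = L**2 - 8*L
(((84 - 25)*(-102 - 49))*(-120))*(y(-10) - u) = (((84 - 25)*(-102 - 49))*(-120))*(-10*(-8 - 10) - 1*(-13)) = ((59*(-151))*(-120))*(-10*(-18) + 13) = (-8909*(-120))*(180 + 13) = 1069080*193 = 206332440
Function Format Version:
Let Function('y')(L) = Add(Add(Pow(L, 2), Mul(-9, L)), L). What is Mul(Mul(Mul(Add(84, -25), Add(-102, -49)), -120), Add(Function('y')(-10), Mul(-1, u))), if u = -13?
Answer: 206332440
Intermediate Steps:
Function('y')(L) = Add(Pow(L, 2), Mul(-8, L))
Mul(Mul(Mul(Add(84, -25), Add(-102, -49)), -120), Add(Function('y')(-10), Mul(-1, u))) = Mul(Mul(Mul(Add(84, -25), Add(-102, -49)), -120), Add(Mul(-10, Add(-8, -10)), Mul(-1, -13))) = Mul(Mul(Mul(59, -151), -120), Add(Mul(-10, -18), 13)) = Mul(Mul(-8909, -120), Add(180, 13)) = Mul(1069080, 193) = 206332440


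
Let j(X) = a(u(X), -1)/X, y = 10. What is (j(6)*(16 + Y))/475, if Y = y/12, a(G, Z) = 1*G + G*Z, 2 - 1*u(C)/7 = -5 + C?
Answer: 0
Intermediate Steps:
u(C) = 49 - 7*C (u(C) = 14 - 7*(-5 + C) = 14 + (35 - 7*C) = 49 - 7*C)
a(G, Z) = G + G*Z
Y = ⅚ (Y = 10/12 = 10*(1/12) = ⅚ ≈ 0.83333)
j(X) = 0 (j(X) = ((49 - 7*X)*(1 - 1))/X = ((49 - 7*X)*0)/X = 0/X = 0)
(j(6)*(16 + Y))/475 = (0*(16 + ⅚))/475 = (0*(101/6))*(1/475) = 0*(1/475) = 0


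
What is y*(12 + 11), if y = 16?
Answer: 368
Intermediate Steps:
y*(12 + 11) = 16*(12 + 11) = 16*23 = 368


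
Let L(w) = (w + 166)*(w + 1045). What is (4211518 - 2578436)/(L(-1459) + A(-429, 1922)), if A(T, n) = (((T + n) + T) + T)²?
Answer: 1633082/938527 ≈ 1.7400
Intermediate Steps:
A(T, n) = (n + 3*T)² (A(T, n) = ((n + 2*T) + T)² = (n + 3*T)²)
L(w) = (166 + w)*(1045 + w)
(4211518 - 2578436)/(L(-1459) + A(-429, 1922)) = (4211518 - 2578436)/((173470 + (-1459)² + 1211*(-1459)) + (1922 + 3*(-429))²) = 1633082/((173470 + 2128681 - 1766849) + (1922 - 1287)²) = 1633082/(535302 + 635²) = 1633082/(535302 + 403225) = 1633082/938527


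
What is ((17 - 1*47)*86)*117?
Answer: -301860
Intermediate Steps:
((17 - 1*47)*86)*117 = ((17 - 47)*86)*117 = -30*86*117 = -2580*117 = -301860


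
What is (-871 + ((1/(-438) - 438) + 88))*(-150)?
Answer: 13369975/73 ≈ 1.8315e+5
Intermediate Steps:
(-871 + ((1/(-438) - 438) + 88))*(-150) = (-871 + ((-1/438 - 438) + 88))*(-150) = (-871 + (-191845/438 + 88))*(-150) = (-871 - 153301/438)*(-150) = -534799/438*(-150) = 13369975/73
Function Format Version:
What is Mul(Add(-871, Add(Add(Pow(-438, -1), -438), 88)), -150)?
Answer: Rational(13369975, 73) ≈ 1.8315e+5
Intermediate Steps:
Mul(Add(-871, Add(Add(Pow(-438, -1), -438), 88)), -150) = Mul(Add(-871, Add(Add(Rational(-1, 438), -438), 88)), -150) = Mul(Add(-871, Add(Rational(-191845, 438), 88)), -150) = Mul(Add(-871, Rational(-153301, 438)), -150) = Mul(Rational(-534799, 438), -150) = Rational(13369975, 73)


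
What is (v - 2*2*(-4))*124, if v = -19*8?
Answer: -16864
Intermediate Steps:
v = -152
(v - 2*2*(-4))*124 = (-152 - 2*2*(-4))*124 = (-152 - 4*(-4))*124 = (-152 + 16)*124 = -136*124 = -16864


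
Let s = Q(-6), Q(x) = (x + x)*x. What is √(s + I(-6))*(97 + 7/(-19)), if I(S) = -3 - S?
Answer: 9180*√3/19 ≈ 836.85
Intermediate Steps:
Q(x) = 2*x² (Q(x) = (2*x)*x = 2*x²)
s = 72 (s = 2*(-6)² = 2*36 = 72)
√(s + I(-6))*(97 + 7/(-19)) = √(72 + (-3 - 1*(-6)))*(97 + 7/(-19)) = √(72 + (-3 + 6))*(97 + 7*(-1/19)) = √(72 + 3)*(97 - 7/19) = √75*(1836/19) = (5*√3)*(1836/19) = 9180*√3/19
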